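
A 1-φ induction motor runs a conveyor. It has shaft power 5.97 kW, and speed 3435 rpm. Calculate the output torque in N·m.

16.6 N·m

ω = 2π × 3435/60 = 359.7 rad/s
τ = P/ω = 5970/359.7 = 16.6 N·m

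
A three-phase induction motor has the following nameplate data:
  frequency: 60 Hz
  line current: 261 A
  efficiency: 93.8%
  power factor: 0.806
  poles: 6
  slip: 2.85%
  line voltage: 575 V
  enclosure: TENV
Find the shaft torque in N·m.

1610 N·m

P_in = √3·V·I·cosφ = 1.732 × 575 × 261 × 0.806 = 209503 W
P_out = η·P_in = 0.938 × 209503 = 196514 W
n_s = 120×60/6 = 1200 rpm; n = 1200×(1−0.0285) = 1166 rpm
ω = 2π×1166/60 = 122.1 rad/s
τ = P_out/ω = 196514/122.1 = 1610 N·m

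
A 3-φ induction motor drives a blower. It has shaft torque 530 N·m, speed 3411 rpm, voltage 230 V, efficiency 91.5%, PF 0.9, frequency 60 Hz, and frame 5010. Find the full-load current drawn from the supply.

577 A

ω = 2π×3411/60 = 357.2 rad/s; P_out = τω = 530 × 357.2 = 189316 W
P_in = P_out / η = 189316 / 0.915 = 206903 W
I_L = P_in / (√3·V_L·cosφ) = 206903 / (1.732 × 230 × 0.9) = 577 A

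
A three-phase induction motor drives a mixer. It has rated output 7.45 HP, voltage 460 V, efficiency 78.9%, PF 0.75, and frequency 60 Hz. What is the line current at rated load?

11.8 A

P_out = 7.45 × 746 = 5558 W
P_in = P_out / η = 5558 / 0.789 = 7044 W
I_L = P_in / (√3·V_L·cosφ) = 7044 / (1.732 × 460 × 0.75) = 11.8 A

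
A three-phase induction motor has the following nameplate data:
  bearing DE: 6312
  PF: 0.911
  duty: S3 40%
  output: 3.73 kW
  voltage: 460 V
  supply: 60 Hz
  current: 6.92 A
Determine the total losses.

1.29 kW

P_in = √3·V·I·cosφ = 1.732×460×6.92×0.911 = 5023 W
P_out = 3730 W
Losses = P_in − P_out = 5023 − 3730 = 1293 W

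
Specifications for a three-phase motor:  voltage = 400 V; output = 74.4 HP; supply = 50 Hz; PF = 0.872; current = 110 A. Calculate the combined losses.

11 kW

P_in = √3·V·I·cosφ = 1.732×400×110×0.872 = 66453 W
P_out = 74.4×746 = 55502 W
Losses = P_in − P_out = 66453 − 55502 = 10951 W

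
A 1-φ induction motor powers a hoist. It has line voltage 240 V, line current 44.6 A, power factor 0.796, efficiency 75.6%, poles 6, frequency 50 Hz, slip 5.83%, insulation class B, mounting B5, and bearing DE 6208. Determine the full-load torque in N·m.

65.3 N·m

P_in = V·I·cosφ = 240 × 44.6 × 0.796 = 8520 W
P_out = η·P_in = 0.756 × 8520 = 6441 W
n_s = 120×50/6 = 1000 rpm; n = 1000×(1−0.0583) = 942 rpm
ω = 2π×942/60 = 98.65 rad/s
τ = P_out/ω = 6441/98.65 = 65.3 N·m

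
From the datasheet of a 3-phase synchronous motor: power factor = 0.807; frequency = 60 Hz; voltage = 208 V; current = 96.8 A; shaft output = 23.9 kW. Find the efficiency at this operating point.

P_out = 23.9 kW = 23900 W
P_in = √3·V_L·I_L·cosφ = 1.732 × 208 × 96.8 × 0.807 = 28142 W
η = P_out / P_in = 23900 / 28142 = 0.849 = 84.9%

84.9 %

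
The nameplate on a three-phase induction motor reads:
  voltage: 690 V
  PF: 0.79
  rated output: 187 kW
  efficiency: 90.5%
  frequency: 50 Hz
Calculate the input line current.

219 A

P_out = 187 kW = 187000 W
P_in = P_out / η = 187000 / 0.905 = 206630 W
I_L = P_in / (√3·V_L·cosφ) = 206630 / (1.732 × 690 × 0.79) = 219 A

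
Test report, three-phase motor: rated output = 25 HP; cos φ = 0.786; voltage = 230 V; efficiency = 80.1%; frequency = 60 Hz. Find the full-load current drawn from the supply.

74.4 A

P_out = 25 × 746 = 18650 W
P_in = P_out / η = 18650 / 0.801 = 23283 W
I_L = P_in / (√3·V_L·cosφ) = 23283 / (1.732 × 230 × 0.786) = 74.4 A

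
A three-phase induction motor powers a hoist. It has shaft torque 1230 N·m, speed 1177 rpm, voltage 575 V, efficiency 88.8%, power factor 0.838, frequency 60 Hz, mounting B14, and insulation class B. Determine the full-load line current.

ω = 2π×1177/60 = 123.3 rad/s; P_out = τω = 1230 × 123.3 = 151659 W
P_in = P_out / η = 151659 / 0.888 = 170787 W
I_L = P_in / (√3·V_L·cosφ) = 170787 / (1.732 × 575 × 0.838) = 205 A

205 A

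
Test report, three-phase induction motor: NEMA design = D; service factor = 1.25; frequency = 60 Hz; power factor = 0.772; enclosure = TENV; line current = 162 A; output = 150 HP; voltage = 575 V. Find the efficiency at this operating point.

89.8 %

P_out = 150 × 746 = 111900 W
P_in = √3·V_L·I_L·cosφ = 1.732 × 575 × 162 × 0.772 = 124551 W
η = P_out / P_in = 111900 / 124551 = 0.898 = 89.8%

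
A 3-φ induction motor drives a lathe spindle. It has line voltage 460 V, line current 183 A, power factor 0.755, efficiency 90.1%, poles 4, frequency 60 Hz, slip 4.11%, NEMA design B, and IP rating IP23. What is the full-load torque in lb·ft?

405 lb·ft

P_in = √3·V·I·cosφ = 1.732 × 460 × 183 × 0.755 = 110079 W
P_out = η·P_in = 0.901 × 110079 = 99181 W
n_s = 120×60/4 = 1800 rpm; n = 1800×(1−0.0411) = 1726 rpm
ω = 2π×1726/60 = 180.7 rad/s
τ = P_out/ω = 99181/180.7 = 548.9 N·m
In lb·ft: 548.9/1.356 = 405 lb·ft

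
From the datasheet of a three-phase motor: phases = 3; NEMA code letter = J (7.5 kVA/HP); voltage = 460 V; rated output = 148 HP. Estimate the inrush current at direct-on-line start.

1390 A

S_LR = 7.5 × 148 = 1110 kVA
I_LR = S_LR/(√3·V_L) = 1110000/(1.732×460) = 1390 A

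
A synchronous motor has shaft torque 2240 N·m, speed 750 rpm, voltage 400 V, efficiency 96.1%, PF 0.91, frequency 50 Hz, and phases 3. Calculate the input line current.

ω = 2π×750/60 = 78.54 rad/s; P_out = τω = 2240 × 78.54 = 175930 W
P_in = P_out / η = 175930 / 0.961 = 183070 W
I_L = P_in / (√3·V_L·cosφ) = 183070 / (1.732 × 400 × 0.91) = 290 A

290 A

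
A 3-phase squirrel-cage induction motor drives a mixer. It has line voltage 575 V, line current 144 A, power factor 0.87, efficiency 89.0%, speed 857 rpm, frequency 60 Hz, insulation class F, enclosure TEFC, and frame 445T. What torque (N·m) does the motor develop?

1240 N·m

P_in = √3·V·I·cosφ = 1.732 × 575 × 144 × 0.87 = 124766 W
P_out = η·P_in = 0.89 × 124766 = 111042 W
n = 857 rpm
ω = 2π×857/60 = 89.74 rad/s
τ = P_out/ω = 111042/89.74 = 1240 N·m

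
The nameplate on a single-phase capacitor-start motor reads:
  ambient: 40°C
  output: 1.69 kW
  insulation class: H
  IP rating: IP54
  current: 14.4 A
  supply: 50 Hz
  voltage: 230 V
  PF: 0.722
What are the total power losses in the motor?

701 W

P_in = V·I·cosφ = 230×14.4×0.722 = 2391 W
P_out = 1690 W
Losses = P_in − P_out = 2391 − 1690 = 701 W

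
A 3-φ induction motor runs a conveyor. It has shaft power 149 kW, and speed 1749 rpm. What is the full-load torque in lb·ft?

600 lb·ft

ω = 2π × 1749/60 = 183.2 rad/s
τ = P/ω = 149000/183.2 = 813.3 N·m
In lb·ft: 813.3/1.356 = 600 lb·ft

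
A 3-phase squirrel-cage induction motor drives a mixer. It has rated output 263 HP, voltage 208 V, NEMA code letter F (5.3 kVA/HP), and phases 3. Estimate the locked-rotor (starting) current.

3870 A

S_LR = 5.3 × 263 = 1393.9 kVA
I_LR = S_LR/(√3·V_L) = 1393900/(1.732×208) = 3870 A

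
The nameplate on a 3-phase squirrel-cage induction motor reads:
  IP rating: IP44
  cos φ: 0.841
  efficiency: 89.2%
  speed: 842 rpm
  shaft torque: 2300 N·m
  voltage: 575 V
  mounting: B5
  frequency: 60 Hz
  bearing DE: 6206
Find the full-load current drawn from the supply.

ω = 2π×842/60 = 88.17 rad/s; P_out = τω = 2300 × 88.17 = 202791 W
P_in = P_out / η = 202791 / 0.892 = 227344 W
I_L = P_in / (√3·V_L·cosφ) = 227344 / (1.732 × 575 × 0.841) = 271 A

271 A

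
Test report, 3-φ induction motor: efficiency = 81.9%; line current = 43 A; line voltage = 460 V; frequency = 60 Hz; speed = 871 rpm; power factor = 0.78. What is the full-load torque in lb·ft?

177 lb·ft

P_in = √3·V·I·cosφ = 1.732 × 460 × 43 × 0.78 = 26722 W
P_out = η·P_in = 0.819 × 26722 = 21885 W
n = 871 rpm
ω = 2π×871/60 = 91.21 rad/s
τ = P_out/ω = 21885/91.21 = 239.9 N·m
In lb·ft: 239.9/1.356 = 177 lb·ft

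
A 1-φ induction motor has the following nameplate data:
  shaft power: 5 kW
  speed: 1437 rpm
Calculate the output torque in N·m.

ω = 2π × 1437/60 = 150.5 rad/s
τ = P/ω = 5000/150.5 = 33.2 N·m

33.2 N·m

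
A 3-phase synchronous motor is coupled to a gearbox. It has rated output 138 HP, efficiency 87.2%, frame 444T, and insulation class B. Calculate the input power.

P_out = 138 × 746 = 102948 W
P_in = P_out/η = 102948/0.872 = 118060 W = 118 kW

118 kW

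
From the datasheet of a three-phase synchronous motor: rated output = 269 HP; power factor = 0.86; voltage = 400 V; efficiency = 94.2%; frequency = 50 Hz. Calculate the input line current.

P_out = 269 × 746 = 200674 W
P_in = P_out / η = 200674 / 0.942 = 213030 W
I_L = P_in / (√3·V_L·cosφ) = 213030 / (1.732 × 400 × 0.86) = 358 A

358 A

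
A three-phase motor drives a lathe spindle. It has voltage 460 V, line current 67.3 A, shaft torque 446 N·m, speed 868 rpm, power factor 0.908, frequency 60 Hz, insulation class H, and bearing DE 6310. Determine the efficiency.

ω = 2π × 868/60 = 90.9 rad/s; P_out = τω = 446 × 90.9 = 40541 W
P_in = √3·V_L·I_L·cosφ = 1.732 × 460 × 67.3 × 0.908 = 48686 W
η = P_out / P_in = 40541 / 48686 = 0.833 = 83.3%

83.3 %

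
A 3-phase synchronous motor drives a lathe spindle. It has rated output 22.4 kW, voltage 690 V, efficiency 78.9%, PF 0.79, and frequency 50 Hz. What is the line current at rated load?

30.1 A

P_out = 22.4 kW = 22400 W
P_in = P_out / η = 22400 / 0.789 = 28390 W
I_L = P_in / (√3·V_L·cosφ) = 28390 / (1.732 × 690 × 0.79) = 30.1 A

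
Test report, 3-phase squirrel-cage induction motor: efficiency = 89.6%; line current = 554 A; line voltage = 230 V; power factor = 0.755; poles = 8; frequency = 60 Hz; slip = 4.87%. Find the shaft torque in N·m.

P_in = √3·V·I·cosφ = 1.732 × 230 × 554 × 0.755 = 166622 W
P_out = η·P_in = 0.896 × 166622 = 149293 W
n_s = 120×60/8 = 900 rpm; n = 900×(1−0.0487) = 856 rpm
ω = 2π×856/60 = 89.64 rad/s
τ = P_out/ω = 149293/89.64 = 1670 N·m

1670 N·m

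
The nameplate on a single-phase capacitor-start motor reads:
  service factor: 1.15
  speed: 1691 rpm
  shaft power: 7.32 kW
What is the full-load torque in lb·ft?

ω = 2π × 1691/60 = 177.1 rad/s
τ = P/ω = 7320/177.1 = 41.33 N·m
In lb·ft: 41.33/1.356 = 30.5 lb·ft

30.5 lb·ft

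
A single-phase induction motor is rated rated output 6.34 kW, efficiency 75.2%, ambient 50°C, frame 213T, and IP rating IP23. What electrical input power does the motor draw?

8.43 kW

P_out = 6340 W
P_in = P_out/η = 6340/0.752 = 8431 W = 8.43 kW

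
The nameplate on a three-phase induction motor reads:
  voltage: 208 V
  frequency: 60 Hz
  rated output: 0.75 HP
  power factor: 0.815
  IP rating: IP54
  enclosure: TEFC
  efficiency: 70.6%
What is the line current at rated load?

P_out = 0.75 × 746 = 560 W
P_in = P_out / η = 560 / 0.706 = 793 W
I_L = P_in / (√3·V_L·cosφ) = 793 / (1.732 × 208 × 0.815) = 2.7 A

2.7 A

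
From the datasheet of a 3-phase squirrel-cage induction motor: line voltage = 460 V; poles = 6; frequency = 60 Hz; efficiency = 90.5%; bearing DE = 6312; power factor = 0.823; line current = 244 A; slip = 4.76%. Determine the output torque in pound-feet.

P_in = √3·V·I·cosφ = 1.732 × 460 × 244 × 0.823 = 159991 W
P_out = η·P_in = 0.905 × 159991 = 144792 W
n_s = 120×60/6 = 1200 rpm; n = 1200×(1−0.0476) = 1143 rpm
ω = 2π×1143/60 = 119.7 rad/s
τ = P_out/ω = 144792/119.7 = 1210 N·m
In lb·ft: 1210/1.356 = 892 lb·ft

892 lb·ft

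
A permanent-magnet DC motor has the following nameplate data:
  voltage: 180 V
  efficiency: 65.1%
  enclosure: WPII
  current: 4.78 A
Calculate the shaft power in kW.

P_in = V·I = 180 × 4.78 = 860 W
P_out = η·P_in = 0.651 × 860 = 560 W

0.56 kW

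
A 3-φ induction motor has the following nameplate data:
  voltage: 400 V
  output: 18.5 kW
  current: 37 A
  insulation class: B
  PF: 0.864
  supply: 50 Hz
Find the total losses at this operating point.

3.65 kW

P_in = √3·V·I·cosφ = 1.732×400×37×0.864 = 22147 W
P_out = 18500 W
Losses = P_in − P_out = 22147 − 18500 = 3647 W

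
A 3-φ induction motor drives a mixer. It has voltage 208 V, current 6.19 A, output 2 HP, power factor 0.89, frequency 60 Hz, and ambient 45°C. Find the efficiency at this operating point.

P_out = 2 × 746 = 1492 W
P_in = √3·V_L·I_L·cosφ = 1.732 × 208 × 6.19 × 0.89 = 1985 W
η = P_out / P_in = 1492 / 1985 = 0.752 = 75.2%

75.2 %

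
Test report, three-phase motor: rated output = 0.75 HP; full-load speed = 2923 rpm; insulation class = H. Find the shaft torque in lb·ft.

P_out = 0.75 × 746 = 560 W
ω = 2π × 2923/60 = 306.1 rad/s
τ = P_out/ω = 560/306.1 = 1.829 N·m
In lb·ft: 1.829/1.356 = 1.35 lb·ft

1.35 lb·ft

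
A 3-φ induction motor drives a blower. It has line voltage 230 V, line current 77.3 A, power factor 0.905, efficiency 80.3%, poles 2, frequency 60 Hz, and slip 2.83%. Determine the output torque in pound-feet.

P_in = √3·V·I·cosφ = 1.732 × 230 × 77.3 × 0.905 = 27868 W
P_out = η·P_in = 0.803 × 27868 = 22378 W
n_s = 120×60/2 = 3600 rpm; n = 3600×(1−0.0283) = 3498 rpm
ω = 2π×3498/60 = 366.3 rad/s
τ = P_out/ω = 22378/366.3 = 61.09 N·m
In lb·ft: 61.09/1.356 = 45.1 lb·ft

45.1 lb·ft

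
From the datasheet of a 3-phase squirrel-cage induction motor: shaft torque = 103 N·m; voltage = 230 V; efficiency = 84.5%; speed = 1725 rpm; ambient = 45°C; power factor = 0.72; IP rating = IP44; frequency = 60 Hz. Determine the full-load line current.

76.8 A

ω = 2π×1725/60 = 180.6 rad/s; P_out = τω = 103 × 180.6 = 18602 W
P_in = P_out / η = 18602 / 0.845 = 22014 W
I_L = P_in / (√3·V_L·cosφ) = 22014 / (1.732 × 230 × 0.72) = 76.8 A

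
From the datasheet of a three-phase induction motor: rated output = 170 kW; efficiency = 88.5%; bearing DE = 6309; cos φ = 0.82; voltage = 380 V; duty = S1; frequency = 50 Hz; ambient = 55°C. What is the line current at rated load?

356 A

P_out = 170 kW = 170000 W
P_in = P_out / η = 170000 / 0.885 = 192090 W
I_L = P_in / (√3·V_L·cosφ) = 192090 / (1.732 × 380 × 0.82) = 356 A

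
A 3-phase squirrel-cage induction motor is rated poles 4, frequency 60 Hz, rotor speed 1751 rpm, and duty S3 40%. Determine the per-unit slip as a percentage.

n_s = 120f/p = 120×60/4 = 1800 rpm
s = (n_s − n)/n_s = (1800 − 1751)/1800 = 0.0272

2.7 %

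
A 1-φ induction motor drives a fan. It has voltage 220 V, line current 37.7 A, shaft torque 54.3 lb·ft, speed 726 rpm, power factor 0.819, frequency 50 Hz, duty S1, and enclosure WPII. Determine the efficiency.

82.4 %

τ = 54.3 lb·ft × 1.356 = 73.63 N·m
ω = 2π × 726/60 = 76.03 rad/s; P_out = τω = 73.63 × 76.03 = 5598 W
P_in = V·I·cosφ = 220 × 37.7 × 0.819 = 6793 W
η = P_out / P_in = 5598 / 6793 = 0.824 = 82.4%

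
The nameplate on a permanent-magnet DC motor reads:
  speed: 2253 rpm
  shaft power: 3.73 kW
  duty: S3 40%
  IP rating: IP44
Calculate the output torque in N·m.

15.8 N·m

ω = 2π × 2253/60 = 235.9 rad/s
τ = P/ω = 3730/235.9 = 15.8 N·m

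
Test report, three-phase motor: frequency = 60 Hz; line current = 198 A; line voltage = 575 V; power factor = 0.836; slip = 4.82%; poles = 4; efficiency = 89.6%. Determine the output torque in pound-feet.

607 lb·ft

P_in = √3·V·I·cosφ = 1.732 × 575 × 198 × 0.836 = 164849 W
P_out = η·P_in = 0.896 × 164849 = 147705 W
n_s = 120×60/4 = 1800 rpm; n = 1800×(1−0.0482) = 1713 rpm
ω = 2π×1713/60 = 179.4 rad/s
τ = P_out/ω = 147705/179.4 = 823.3 N·m
In lb·ft: 823.3/1.356 = 607 lb·ft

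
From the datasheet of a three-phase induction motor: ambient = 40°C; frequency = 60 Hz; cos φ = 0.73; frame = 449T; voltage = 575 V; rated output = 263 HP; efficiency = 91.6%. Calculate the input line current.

295 A

P_out = 263 × 746 = 196198 W
P_in = P_out / η = 196198 / 0.916 = 214190 W
I_L = P_in / (√3·V_L·cosφ) = 214190 / (1.732 × 575 × 0.73) = 295 A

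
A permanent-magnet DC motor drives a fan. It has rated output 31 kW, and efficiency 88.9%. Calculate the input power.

P_out = 31000 W
P_in = P_out/η = 31000/0.889 = 34871 W = 34.9 kW

34.9 kW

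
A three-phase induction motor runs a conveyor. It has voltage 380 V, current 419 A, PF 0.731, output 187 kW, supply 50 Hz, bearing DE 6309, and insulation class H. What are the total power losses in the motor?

14600 W

P_in = √3·V·I·cosφ = 1.732×380×419×0.731 = 201587 W
P_out = 187000 W
Losses = P_in − P_out = 201587 − 187000 = 14587 W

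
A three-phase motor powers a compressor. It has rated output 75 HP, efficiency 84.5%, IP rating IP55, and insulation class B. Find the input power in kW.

P_out = 75 × 746 = 55950 W
P_in = P_out/η = 55950/0.845 = 66213 W = 66.2 kW

66.2 kW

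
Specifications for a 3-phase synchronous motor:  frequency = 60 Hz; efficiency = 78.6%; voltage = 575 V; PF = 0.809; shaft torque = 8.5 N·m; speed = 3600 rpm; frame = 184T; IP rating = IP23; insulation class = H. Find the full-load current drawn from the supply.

ω = 2π×3600/60 = 377 rad/s; P_out = τω = 8.5 × 377 = 3205 W
P_in = P_out / η = 3205 / 0.786 = 4078 W
I_L = P_in / (√3·V_L·cosφ) = 4078 / (1.732 × 575 × 0.809) = 5.06 A

5.06 A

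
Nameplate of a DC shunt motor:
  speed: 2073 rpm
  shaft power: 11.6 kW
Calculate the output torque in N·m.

ω = 2π × 2073/60 = 217.1 rad/s
τ = P/ω = 11600/217.1 = 53.4 N·m

53.4 N·m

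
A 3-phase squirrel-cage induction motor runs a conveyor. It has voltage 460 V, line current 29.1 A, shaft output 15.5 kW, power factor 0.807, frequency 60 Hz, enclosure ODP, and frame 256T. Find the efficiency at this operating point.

82.8 %

P_out = 15.5 kW = 15500 W
P_in = √3·V_L·I_L·cosφ = 1.732 × 460 × 29.1 × 0.807 = 18710 W
η = P_out / P_in = 15500 / 18710 = 0.828 = 82.8%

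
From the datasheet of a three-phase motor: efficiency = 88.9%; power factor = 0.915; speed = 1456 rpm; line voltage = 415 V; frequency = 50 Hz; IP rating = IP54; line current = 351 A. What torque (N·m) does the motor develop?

1350 N·m

P_in = √3·V·I·cosφ = 1.732 × 415 × 351 × 0.915 = 230847 W
P_out = η·P_in = 0.889 × 230847 = 205223 W
n = 1456 rpm
ω = 2π×1456/60 = 152.5 rad/s
τ = P_out/ω = 205223/152.5 = 1350 N·m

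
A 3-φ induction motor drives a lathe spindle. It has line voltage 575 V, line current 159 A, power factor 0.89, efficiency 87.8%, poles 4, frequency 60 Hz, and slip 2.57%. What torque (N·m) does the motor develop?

P_in = √3·V·I·cosφ = 1.732 × 575 × 159 × 0.89 = 140930 W
P_out = η·P_in = 0.878 × 140930 = 123737 W
n_s = 120×60/4 = 1800 rpm; n = 1800×(1−0.0257) = 1754 rpm
ω = 2π×1754/60 = 183.7 rad/s
τ = P_out/ω = 123737/183.7 = 674 N·m

674 N·m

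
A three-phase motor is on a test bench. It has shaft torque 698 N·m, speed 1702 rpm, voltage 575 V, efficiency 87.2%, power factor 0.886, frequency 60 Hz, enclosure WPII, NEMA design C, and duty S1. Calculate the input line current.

ω = 2π×1702/60 = 178.2 rad/s; P_out = τω = 698 × 178.2 = 124384 W
P_in = P_out / η = 124384 / 0.872 = 142642 W
I_L = P_in / (√3·V_L·cosφ) = 142642 / (1.732 × 575 × 0.886) = 162 A

162 A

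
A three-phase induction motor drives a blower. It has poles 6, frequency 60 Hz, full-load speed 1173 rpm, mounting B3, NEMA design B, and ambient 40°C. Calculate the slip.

n_s = 120f/p = 120×60/6 = 1200 rpm
s = (n_s − n)/n_s = (1200 − 1173)/1200 = 0.0225

2.2 %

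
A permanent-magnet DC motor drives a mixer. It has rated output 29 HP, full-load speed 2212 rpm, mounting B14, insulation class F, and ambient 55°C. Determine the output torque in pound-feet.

68.9 lb·ft

P_out = 29 × 746 = 21634 W
ω = 2π × 2212/60 = 231.6 rad/s
τ = P_out/ω = 21634/231.6 = 93.41 N·m
In lb·ft: 93.41/1.356 = 68.9 lb·ft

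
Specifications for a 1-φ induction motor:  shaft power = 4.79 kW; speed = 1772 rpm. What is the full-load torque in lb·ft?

19 lb·ft

ω = 2π × 1772/60 = 185.6 rad/s
τ = P/ω = 4790/185.6 = 25.81 N·m
In lb·ft: 25.81/1.356 = 19 lb·ft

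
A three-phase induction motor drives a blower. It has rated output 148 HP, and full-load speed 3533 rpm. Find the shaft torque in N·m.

P_out = 148 × 746 = 110408 W
ω = 2π × 3533/60 = 370 rad/s
τ = P_out/ω = 110408/370 = 298 N·m

298 N·m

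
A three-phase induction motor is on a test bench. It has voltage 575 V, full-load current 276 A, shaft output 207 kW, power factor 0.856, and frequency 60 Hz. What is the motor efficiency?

P_out = 207 kW = 207000 W
P_in = √3·V_L·I_L·cosφ = 1.732 × 575 × 276 × 0.856 = 235287 W
η = P_out / P_in = 207000 / 235287 = 0.880 = 88.0%

88.0 %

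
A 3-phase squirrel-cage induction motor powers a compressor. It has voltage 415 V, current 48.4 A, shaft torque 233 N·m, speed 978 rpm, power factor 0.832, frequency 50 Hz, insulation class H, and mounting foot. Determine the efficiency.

ω = 2π × 978/60 = 102.4 rad/s; P_out = τω = 233 × 102.4 = 23859 W
P_in = √3·V_L·I_L·cosφ = 1.732 × 415 × 48.4 × 0.832 = 28944 W
η = P_out / P_in = 23859 / 28944 = 0.824 = 82.4%

82.4 %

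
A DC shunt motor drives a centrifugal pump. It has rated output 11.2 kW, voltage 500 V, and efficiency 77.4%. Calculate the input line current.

P_out = 11.2 kW = 11200 W
P_in = P_out / η = 11200 / 0.774 = 14470 W
I = P_in / V = 14470 / 500 = 28.9 A

28.9 A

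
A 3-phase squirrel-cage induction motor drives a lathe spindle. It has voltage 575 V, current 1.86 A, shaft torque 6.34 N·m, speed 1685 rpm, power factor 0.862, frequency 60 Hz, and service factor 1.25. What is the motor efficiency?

ω = 2π × 1685/60 = 176.5 rad/s; P_out = τω = 6.34 × 176.5 = 1119 W
P_in = √3·V_L·I_L·cosφ = 1.732 × 575 × 1.86 × 0.862 = 1597 W
η = P_out / P_in = 1119 / 1597 = 0.701 = 70.1%

70.1 %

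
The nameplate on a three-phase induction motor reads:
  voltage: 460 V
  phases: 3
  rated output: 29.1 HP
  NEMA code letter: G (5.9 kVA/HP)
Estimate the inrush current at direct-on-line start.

215 A

S_LR = 5.9 × 29.1 = 171.69 kVA
I_LR = S_LR/(√3·V_L) = 171690/(1.732×460) = 215 A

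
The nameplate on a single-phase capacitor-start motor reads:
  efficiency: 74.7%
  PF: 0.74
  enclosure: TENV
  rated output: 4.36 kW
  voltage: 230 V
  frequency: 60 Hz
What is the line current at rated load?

P_out = 4.36 kW = 4360 W
P_in = P_out / η = 4360 / 0.747 = 5837 W
I = P_in / (V·cosφ) = 5837 / (230 × 0.74) = 34.3 A

34.3 A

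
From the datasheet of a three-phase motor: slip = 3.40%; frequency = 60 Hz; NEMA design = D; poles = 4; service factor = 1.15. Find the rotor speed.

n_s = 120f/p = 120×60/4 = 1800 rpm
n = n_s(1 − s) = 1800 × (1 − 0.034) = 1739 rpm

1739 rpm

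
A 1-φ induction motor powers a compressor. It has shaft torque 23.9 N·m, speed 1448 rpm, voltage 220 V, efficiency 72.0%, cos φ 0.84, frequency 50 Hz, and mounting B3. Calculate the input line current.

27.2 A

ω = 2π×1448/60 = 151.6 rad/s; P_out = τω = 23.9 × 151.6 = 3623 W
P_in = P_out / η = 3623 / 0.720 = 5032 W
I = P_in / (V·cosφ) = 5032 / (220 × 0.84) = 27.2 A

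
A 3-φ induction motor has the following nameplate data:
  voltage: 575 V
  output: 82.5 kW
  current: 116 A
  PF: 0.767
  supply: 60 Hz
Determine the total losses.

6110 W

P_in = √3·V·I·cosφ = 1.732×575×116×0.767 = 88607 W
P_out = 82500 W
Losses = P_in − P_out = 88607 − 82500 = 6107 W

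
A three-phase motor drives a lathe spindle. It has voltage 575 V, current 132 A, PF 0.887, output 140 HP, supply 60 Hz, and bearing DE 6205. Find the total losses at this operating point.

12.2 kW

P_in = √3·V·I·cosφ = 1.732×575×132×0.887 = 116604 W
P_out = 140×746 = 104440 W
Losses = P_in − P_out = 116604 − 104440 = 12164 W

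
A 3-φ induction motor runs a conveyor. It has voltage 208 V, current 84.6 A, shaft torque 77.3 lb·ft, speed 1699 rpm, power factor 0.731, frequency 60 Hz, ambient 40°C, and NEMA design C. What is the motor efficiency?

τ = 77.3 lb·ft × 1.356 = 104.8 N·m
ω = 2π × 1699/60 = 177.9 rad/s; P_out = τω = 104.8 × 177.9 = 18644 W
P_in = √3·V_L·I_L·cosφ = 1.732 × 208 × 84.6 × 0.731 = 22279 W
η = P_out / P_in = 18644 / 22279 = 0.837 = 83.7%

83.7 %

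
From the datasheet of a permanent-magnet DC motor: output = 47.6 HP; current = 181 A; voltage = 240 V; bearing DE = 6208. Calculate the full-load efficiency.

81.7 %

P_out = 47.6 × 746 = 35510 W
P_in = V·I = 240 × 181 = 43440 W
η = P_out / P_in = 35510 / 43440 = 0.817 = 81.7%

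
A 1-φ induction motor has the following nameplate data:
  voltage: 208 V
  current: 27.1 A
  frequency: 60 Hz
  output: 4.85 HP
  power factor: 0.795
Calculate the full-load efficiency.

P_out = 4.85 × 746 = 3618 W
P_in = V·I·cosφ = 208 × 27.1 × 0.795 = 4481 W
η = P_out / P_in = 3618 / 4481 = 0.807 = 80.7%

80.7 %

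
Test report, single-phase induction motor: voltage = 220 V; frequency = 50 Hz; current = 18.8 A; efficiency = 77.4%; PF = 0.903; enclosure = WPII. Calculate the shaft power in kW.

2.89 kW

P_in = V·I·cosφ = 220 × 18.8 × 0.903 = 3735 W
P_out = η·P_in = 0.774 × 3735 = 2891 W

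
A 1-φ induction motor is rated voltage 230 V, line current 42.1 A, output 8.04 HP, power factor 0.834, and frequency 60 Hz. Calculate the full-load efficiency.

P_out = 8.04 × 746 = 5998 W
P_in = V·I·cosφ = 230 × 42.1 × 0.834 = 8076 W
η = P_out / P_in = 5998 / 8076 = 0.743 = 74.3%

74.3 %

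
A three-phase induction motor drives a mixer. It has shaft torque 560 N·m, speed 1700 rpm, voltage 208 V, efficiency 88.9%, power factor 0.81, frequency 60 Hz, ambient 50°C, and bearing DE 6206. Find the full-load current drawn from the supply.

384 A

ω = 2π×1700/60 = 178 rad/s; P_out = τω = 560 × 178 = 99680 W
P_in = P_out / η = 99680 / 0.889 = 112126 W
I_L = P_in / (√3·V_L·cosφ) = 112126 / (1.732 × 208 × 0.81) = 384 A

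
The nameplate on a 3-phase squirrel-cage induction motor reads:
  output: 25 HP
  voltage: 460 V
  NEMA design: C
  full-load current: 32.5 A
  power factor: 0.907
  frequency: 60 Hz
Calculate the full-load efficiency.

P_out = 25 × 746 = 18650 W
P_in = √3·V_L·I_L·cosφ = 1.732 × 460 × 32.5 × 0.907 = 23485 W
η = P_out / P_in = 18650 / 23485 = 0.794 = 79.4%

79.4 %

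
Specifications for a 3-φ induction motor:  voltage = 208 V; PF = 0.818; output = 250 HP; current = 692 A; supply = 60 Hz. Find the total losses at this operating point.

P_in = √3·V·I·cosφ = 1.732×208×692×0.818 = 203925 W
P_out = 250×746 = 186500 W
Losses = P_in − P_out = 203925 − 186500 = 17425 W

17400 W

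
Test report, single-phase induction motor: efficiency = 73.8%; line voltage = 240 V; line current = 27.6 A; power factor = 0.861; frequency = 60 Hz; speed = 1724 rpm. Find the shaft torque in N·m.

23.3 N·m

P_in = V·I·cosφ = 240 × 27.6 × 0.861 = 5703 W
P_out = η·P_in = 0.738 × 5703 = 4209 W
n = 1724 rpm
ω = 2π×1724/60 = 180.5 rad/s
τ = P_out/ω = 4209/180.5 = 23.3 N·m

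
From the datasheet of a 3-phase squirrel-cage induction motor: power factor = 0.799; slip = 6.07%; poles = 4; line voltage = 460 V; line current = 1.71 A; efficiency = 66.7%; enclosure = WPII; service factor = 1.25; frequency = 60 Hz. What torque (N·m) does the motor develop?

4.1 N·m

P_in = √3·V·I·cosφ = 1.732 × 460 × 1.71 × 0.799 = 1089 W
P_out = η·P_in = 0.667 × 1089 = 726 W
n_s = 120×60/4 = 1800 rpm; n = 1800×(1−0.0607) = 1691 rpm
ω = 2π×1691/60 = 177.1 rad/s
τ = P_out/ω = 726/177.1 = 4.1 N·m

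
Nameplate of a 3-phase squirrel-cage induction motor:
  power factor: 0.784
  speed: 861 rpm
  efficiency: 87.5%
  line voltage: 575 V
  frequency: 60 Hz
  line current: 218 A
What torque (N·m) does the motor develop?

1650 N·m

P_in = √3·V·I·cosφ = 1.732 × 575 × 218 × 0.784 = 170211 W
P_out = η·P_in = 0.875 × 170211 = 148935 W
n = 861 rpm
ω = 2π×861/60 = 90.16 rad/s
τ = P_out/ω = 148935/90.16 = 1650 N·m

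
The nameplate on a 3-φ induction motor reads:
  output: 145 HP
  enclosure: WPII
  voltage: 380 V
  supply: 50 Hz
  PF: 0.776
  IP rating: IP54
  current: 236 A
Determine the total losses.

P_in = √3·V·I·cosφ = 1.732×380×236×0.776 = 120533 W
P_out = 145×746 = 108170 W
Losses = P_in − P_out = 120533 − 108170 = 12363 W

12.4 kW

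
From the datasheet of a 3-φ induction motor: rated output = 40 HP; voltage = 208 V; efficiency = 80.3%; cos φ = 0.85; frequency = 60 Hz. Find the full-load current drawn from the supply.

P_out = 40 × 746 = 29840 W
P_in = P_out / η = 29840 / 0.803 = 37161 W
I_L = P_in / (√3·V_L·cosφ) = 37161 / (1.732 × 208 × 0.85) = 121 A

121 A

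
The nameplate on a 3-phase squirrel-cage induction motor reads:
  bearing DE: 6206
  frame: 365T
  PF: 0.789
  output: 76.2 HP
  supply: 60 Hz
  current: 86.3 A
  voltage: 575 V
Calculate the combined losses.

11 kW

P_in = √3·V·I·cosφ = 1.732×575×86.3×0.789 = 67812 W
P_out = 76.2×746 = 56845 W
Losses = P_in − P_out = 67812 − 56845 = 10967 W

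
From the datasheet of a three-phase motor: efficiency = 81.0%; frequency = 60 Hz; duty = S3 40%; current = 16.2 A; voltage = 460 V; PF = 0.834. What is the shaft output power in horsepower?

11.7 HP

P_in = √3·V·I·cosφ = 1.732 × 460 × 16.2 × 0.834 = 10764 W
P_out = η·P_in = 0.81 × 10764 = 8719 W
= 8719/746 = 11.7 HP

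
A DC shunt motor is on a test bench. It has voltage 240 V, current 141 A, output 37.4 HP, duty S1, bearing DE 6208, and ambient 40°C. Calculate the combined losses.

P_in = V·I = 240×141 = 33840 W
P_out = 37.4×746 = 27900 W
Losses = P_in − P_out = 33840 − 27900 = 5940 W

5940 W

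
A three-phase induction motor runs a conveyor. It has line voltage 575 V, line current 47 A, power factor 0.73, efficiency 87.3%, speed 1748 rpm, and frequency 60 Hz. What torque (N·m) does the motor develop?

163 N·m

P_in = √3·V·I·cosφ = 1.732 × 575 × 47 × 0.73 = 34169 W
P_out = η·P_in = 0.873 × 34169 = 29830 W
n = 1748 rpm
ω = 2π×1748/60 = 183.1 rad/s
τ = P_out/ω = 29830/183.1 = 163 N·m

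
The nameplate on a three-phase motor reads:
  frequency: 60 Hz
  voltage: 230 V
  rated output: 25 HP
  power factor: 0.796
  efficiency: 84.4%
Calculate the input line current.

69.7 A

P_out = 25 × 746 = 18650 W
P_in = P_out / η = 18650 / 0.844 = 22097 W
I_L = P_in / (√3·V_L·cosφ) = 22097 / (1.732 × 230 × 0.796) = 69.7 A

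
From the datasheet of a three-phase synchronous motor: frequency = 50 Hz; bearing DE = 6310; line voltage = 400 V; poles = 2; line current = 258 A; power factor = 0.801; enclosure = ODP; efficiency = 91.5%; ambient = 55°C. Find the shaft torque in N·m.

417 N·m

P_in = √3·V·I·cosφ = 1.732 × 400 × 258 × 0.801 = 143173 W
P_out = η·P_in = 0.915 × 143173 = 131003 W
n = n_s = 120×50/2 = 3000 rpm (synchronous)
ω = 2π×3000/60 = 314.2 rad/s
τ = P_out/ω = 131003/314.2 = 417 N·m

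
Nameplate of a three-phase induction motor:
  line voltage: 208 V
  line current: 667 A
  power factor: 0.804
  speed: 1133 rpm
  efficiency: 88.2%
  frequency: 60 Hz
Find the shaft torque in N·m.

P_in = √3·V·I·cosφ = 1.732 × 208 × 667 × 0.804 = 193194 W
P_out = η·P_in = 0.882 × 193194 = 170397 W
n = 1133 rpm
ω = 2π×1133/60 = 118.6 rad/s
τ = P_out/ω = 170397/118.6 = 1440 N·m

1440 N·m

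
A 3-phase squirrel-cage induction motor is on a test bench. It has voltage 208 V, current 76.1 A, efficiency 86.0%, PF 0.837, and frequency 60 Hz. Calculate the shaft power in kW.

P_in = √3·V·I·cosφ = 1.732 × 208 × 76.1 × 0.837 = 22947 W
P_out = η·P_in = 0.86 × 22947 = 19734 W

19.7 kW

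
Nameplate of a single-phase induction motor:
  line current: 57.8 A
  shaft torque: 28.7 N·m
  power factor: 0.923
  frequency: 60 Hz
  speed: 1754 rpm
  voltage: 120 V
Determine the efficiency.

ω = 2π × 1754/60 = 183.7 rad/s; P_out = τω = 28.7 × 183.7 = 5272 W
P_in = V·I·cosφ = 120 × 57.8 × 0.923 = 6402 W
η = P_out / P_in = 5272 / 6402 = 0.823 = 82.3%

82.3 %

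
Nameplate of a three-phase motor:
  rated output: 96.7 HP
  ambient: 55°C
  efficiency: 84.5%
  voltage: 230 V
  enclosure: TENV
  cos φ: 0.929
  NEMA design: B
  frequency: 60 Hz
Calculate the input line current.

231 A

P_out = 96.7 × 746 = 72138 W
P_in = P_out / η = 72138 / 0.845 = 85370 W
I_L = P_in / (√3·V_L·cosφ) = 85370 / (1.732 × 230 × 0.929) = 231 A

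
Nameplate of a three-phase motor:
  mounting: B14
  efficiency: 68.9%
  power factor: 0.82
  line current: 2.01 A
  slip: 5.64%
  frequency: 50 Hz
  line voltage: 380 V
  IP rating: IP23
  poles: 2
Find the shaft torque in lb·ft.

P_in = √3·V·I·cosφ = 1.732 × 380 × 2.01 × 0.82 = 1085 W
P_out = η·P_in = 0.689 × 1085 = 748 W
n_s = 120×50/2 = 3000 rpm; n = 3000×(1−0.0564) = 2831 rpm
ω = 2π×2831/60 = 296.5 rad/s
τ = P_out/ω = 748/296.5 = 2.523 N·m
In lb·ft: 2.523/1.356 = 1.86 lb·ft

1.86 lb·ft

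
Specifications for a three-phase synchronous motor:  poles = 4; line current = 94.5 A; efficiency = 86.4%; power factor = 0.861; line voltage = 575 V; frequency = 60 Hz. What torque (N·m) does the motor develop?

P_in = √3·V·I·cosφ = 1.732 × 575 × 94.5 × 0.861 = 81031 W
P_out = η·P_in = 0.864 × 81031 = 70011 W
n = n_s = 120×60/4 = 1800 rpm (synchronous)
ω = 2π×1800/60 = 188.5 rad/s
τ = P_out/ω = 70011/188.5 = 371 N·m

371 N·m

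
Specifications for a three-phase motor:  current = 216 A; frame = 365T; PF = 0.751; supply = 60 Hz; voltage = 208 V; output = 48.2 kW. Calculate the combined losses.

10200 W

P_in = √3·V·I·cosφ = 1.732×208×216×0.751 = 58439 W
P_out = 48200 W
Losses = P_in − P_out = 58439 − 48200 = 10239 W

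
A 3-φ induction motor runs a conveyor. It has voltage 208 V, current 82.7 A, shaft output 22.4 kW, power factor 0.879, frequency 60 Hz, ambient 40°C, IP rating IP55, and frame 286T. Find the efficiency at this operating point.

P_out = 22.4 kW = 22400 W
P_in = √3·V_L·I_L·cosφ = 1.732 × 208 × 82.7 × 0.879 = 26188 W
η = P_out / P_in = 22400 / 26188 = 0.855 = 85.5%

85.5 %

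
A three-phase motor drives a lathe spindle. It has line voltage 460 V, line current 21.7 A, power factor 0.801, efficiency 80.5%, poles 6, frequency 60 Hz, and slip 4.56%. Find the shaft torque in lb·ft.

P_in = √3·V·I·cosφ = 1.732 × 460 × 21.7 × 0.801 = 13848 W
P_out = η·P_in = 0.805 × 13848 = 11148 W
n_s = 120×60/6 = 1200 rpm; n = 1200×(1−0.0456) = 1145 rpm
ω = 2π×1145/60 = 119.9 rad/s
τ = P_out/ω = 11148/119.9 = 92.98 N·m
In lb·ft: 92.98/1.356 = 68.6 lb·ft

68.6 lb·ft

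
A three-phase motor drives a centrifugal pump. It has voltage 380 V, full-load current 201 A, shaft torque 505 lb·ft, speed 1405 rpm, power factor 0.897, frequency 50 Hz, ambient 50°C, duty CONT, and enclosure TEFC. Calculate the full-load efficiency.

84.9 %

τ = 505 lb·ft × 1.356 = 684.8 N·m
ω = 2π × 1405/60 = 147.1 rad/s; P_out = τω = 684.8 × 147.1 = 100734 W
P_in = √3·V_L·I_L·cosφ = 1.732 × 380 × 201 × 0.897 = 118664 W
η = P_out / P_in = 100734 / 118664 = 0.849 = 84.9%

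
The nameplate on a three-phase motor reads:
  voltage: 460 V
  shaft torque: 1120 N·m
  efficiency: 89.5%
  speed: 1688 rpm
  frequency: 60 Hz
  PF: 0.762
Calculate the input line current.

ω = 2π×1688/60 = 176.8 rad/s; P_out = τω = 1120 × 176.8 = 198016 W
P_in = P_out / η = 198016 / 0.895 = 221247 W
I_L = P_in / (√3·V_L·cosφ) = 221247 / (1.732 × 460 × 0.762) = 364 A

364 A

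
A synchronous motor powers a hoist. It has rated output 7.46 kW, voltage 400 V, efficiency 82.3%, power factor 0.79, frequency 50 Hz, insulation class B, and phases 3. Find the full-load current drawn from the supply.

P_out = 7.46 kW = 7460 W
P_in = P_out / η = 7460 / 0.823 = 9064 W
I_L = P_in / (√3·V_L·cosφ) = 9064 / (1.732 × 400 × 0.79) = 16.6 A

16.6 A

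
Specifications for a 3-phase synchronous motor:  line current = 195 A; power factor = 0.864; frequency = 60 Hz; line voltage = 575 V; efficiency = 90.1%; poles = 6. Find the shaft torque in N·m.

P_in = √3·V·I·cosφ = 1.732 × 575 × 195 × 0.864 = 167789 W
P_out = η·P_in = 0.901 × 167789 = 151178 W
n = n_s = 120×60/6 = 1200 rpm (synchronous)
ω = 2π×1200/60 = 125.7 rad/s
τ = P_out/ω = 151178/125.7 = 1200 N·m

1200 N·m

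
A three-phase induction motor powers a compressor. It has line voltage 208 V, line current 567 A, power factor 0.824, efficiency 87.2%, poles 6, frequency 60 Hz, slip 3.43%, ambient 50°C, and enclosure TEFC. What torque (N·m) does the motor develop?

1210 N·m

P_in = √3·V·I·cosφ = 1.732 × 208 × 567 × 0.824 = 168314 W
P_out = η·P_in = 0.872 × 168314 = 146770 W
n_s = 120×60/6 = 1200 rpm; n = 1200×(1−0.0343) = 1159 rpm
ω = 2π×1159/60 = 121.4 rad/s
τ = P_out/ω = 146770/121.4 = 1210 N·m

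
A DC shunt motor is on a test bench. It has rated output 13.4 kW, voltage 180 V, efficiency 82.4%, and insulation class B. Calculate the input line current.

P_out = 13.4 kW = 13400 W
P_in = P_out / η = 13400 / 0.824 = 16262 W
I = P_in / V = 16262 / 180 = 90.3 A

90.3 A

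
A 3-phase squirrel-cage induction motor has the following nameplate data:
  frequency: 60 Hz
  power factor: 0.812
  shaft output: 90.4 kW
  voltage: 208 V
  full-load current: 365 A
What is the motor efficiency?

P_out = 90.4 kW = 90400 W
P_in = √3·V_L·I_L·cosφ = 1.732 × 208 × 365 × 0.812 = 106773 W
η = P_out / P_in = 90400 / 106773 = 0.847 = 84.7%

84.7 %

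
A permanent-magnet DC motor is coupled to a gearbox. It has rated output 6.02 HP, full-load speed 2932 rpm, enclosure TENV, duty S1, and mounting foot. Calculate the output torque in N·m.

14.6 N·m

P_out = 6.02 × 746 = 4491 W
ω = 2π × 2932/60 = 307 rad/s
τ = P_out/ω = 4491/307 = 14.6 N·m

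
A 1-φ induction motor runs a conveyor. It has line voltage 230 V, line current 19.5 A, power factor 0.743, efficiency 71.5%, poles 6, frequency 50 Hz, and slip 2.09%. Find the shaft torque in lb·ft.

17.1 lb·ft

P_in = V·I·cosφ = 230 × 19.5 × 0.743 = 3332 W
P_out = η·P_in = 0.715 × 3332 = 2382 W
n_s = 120×50/6 = 1000 rpm; n = 1000×(1−0.0209) = 979 rpm
ω = 2π×979/60 = 102.5 rad/s
τ = P_out/ω = 2382/102.5 = 23.24 N·m
In lb·ft: 23.24/1.356 = 17.1 lb·ft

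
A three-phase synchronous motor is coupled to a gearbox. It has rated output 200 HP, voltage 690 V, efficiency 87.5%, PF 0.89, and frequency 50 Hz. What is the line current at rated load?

160 A

P_out = 200 × 746 = 149200 W
P_in = P_out / η = 149200 / 0.875 = 170514 W
I_L = P_in / (√3·V_L·cosφ) = 170514 / (1.732 × 690 × 0.89) = 160 A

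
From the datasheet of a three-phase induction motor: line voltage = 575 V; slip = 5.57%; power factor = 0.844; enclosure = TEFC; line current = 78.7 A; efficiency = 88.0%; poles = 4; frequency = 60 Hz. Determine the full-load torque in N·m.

P_in = √3·V·I·cosφ = 1.732 × 575 × 78.7 × 0.844 = 66150 W
P_out = η·P_in = 0.88 × 66150 = 58212 W
n_s = 120×60/4 = 1800 rpm; n = 1800×(1−0.0557) = 1700 rpm
ω = 2π×1700/60 = 178 rad/s
τ = P_out/ω = 58212/178 = 327 N·m

327 N·m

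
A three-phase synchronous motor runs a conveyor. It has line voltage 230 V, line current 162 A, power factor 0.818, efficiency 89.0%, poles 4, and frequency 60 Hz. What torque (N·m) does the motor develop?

P_in = √3·V·I·cosφ = 1.732 × 230 × 162 × 0.818 = 52789 W
P_out = η·P_in = 0.89 × 52789 = 46982 W
n = n_s = 120×60/4 = 1800 rpm (synchronous)
ω = 2π×1800/60 = 188.5 rad/s
τ = P_out/ω = 46982/188.5 = 249 N·m

249 N·m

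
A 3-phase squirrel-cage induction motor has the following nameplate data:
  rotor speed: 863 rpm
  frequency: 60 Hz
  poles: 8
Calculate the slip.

n_s = 120f/p = 120×60/8 = 900 rpm
s = (n_s − n)/n_s = (900 − 863)/900 = 0.0411

4.1 %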